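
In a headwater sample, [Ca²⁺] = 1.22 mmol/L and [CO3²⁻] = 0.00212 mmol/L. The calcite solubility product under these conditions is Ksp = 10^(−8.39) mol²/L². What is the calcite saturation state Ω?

Ω = 0.635

Ksp = 10^(−8.39) = 4.074×10^-9
Ω = [Ca²⁺][CO3²⁻]/Ksp = (1.22×10^-3)(0.00212×10^-3) / 4.074×10^-9 = 0.635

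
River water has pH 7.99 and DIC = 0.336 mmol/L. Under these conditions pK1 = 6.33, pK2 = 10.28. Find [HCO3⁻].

[HCO3⁻] = 0.327 mmol/L

α₁ = 1 / (1 + [H⁺]/K1 + K2/[H⁺]) = 1 / (1 + 10^-1.66 + 10^-2.29)
   = 1 / (1 + 0.021878 + 0.0051286) = 1/1.0270 = 0.9737
[HCO3⁻] = α₁ × DIC = 0.9737 × 0.336 = 0.327 mmol/L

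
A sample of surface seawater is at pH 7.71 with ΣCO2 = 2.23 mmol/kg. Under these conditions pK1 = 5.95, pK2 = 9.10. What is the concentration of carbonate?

α₂ = 1 / (1 + [H⁺]/K2 + [H⁺]²/(K1K2)) = 1 / (1 + 10^+1.39 + 10^-0.37)
   = 1 / (1 + 24.547 + 0.42658) = 1/25.974 = 0.03850
[CO3²⁻] = α₂ × DIC = 0.03850 × 2.23 = 0.0859 mmol/kg

[CO3²⁻] = 0.0859 mmol/kg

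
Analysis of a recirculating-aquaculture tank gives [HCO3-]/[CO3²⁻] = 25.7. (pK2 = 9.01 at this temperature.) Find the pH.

From K2 = [H⁺][CO3²⁻]/[HCO3-]:  pH = pK2 − log₁₀([HCO3-]/[CO3²⁻])
log₁₀(25.7) = +1.410
pH = 9.01 − (+1.410) = 7.60

pH = 7.60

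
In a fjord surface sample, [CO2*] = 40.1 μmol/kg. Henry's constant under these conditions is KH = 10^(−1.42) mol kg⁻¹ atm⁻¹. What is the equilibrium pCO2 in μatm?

KH = 10^(−1.42) = 3.802×10^-2 mol kg⁻¹ atm⁻¹
pCO2 = [CO2*]/KH = 40.1×10^-6 / 3.802×10^-2 = 1.05×10^-3 atm = 1050 μatm

pCO2 = 1050 μatm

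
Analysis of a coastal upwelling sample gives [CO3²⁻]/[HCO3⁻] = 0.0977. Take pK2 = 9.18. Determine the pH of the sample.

pH = 8.17

From K2 = [H⁺][CO3²⁻]/[HCO3⁻]:  pH = pK2 + log₁₀([CO3²⁻]/[HCO3⁻])
log₁₀(0.0977) = -1.010
pH = 9.18 + (-1.010) = 8.17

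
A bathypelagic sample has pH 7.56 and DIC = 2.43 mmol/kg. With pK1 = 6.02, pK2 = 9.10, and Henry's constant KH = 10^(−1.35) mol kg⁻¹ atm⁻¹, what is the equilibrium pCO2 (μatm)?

pCO2 = 1480 μatm

α₀ = 1 / (1 + K1/[H⁺] + K1K2/[H⁺]²) = 1 / (1 + 10^+1.54 + 10^+0.00)
   = 1 / (1 + 34.674 + 1.0000) = 1/36.674 = 0.02727
[CO2*] = α₀ × DIC = 0.02727 × 2.43 = 0.06626 mmol/kg
pCO2 = [CO2*]/KH = 6.626×10^-5 / 4.467×10^-2 = 1480 μatm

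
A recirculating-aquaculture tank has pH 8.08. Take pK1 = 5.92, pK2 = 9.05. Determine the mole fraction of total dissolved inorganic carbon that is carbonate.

α₂ = 0.0962

α₂ = 1 / (1 + [H⁺]/K2 + [H⁺]²/(K1K2)) = 1 / (1 + 10^+0.97 + 10^-1.19)
   = 1 / (1 + 9.3325 + 0.064565) = 1/10.397 = 0.09618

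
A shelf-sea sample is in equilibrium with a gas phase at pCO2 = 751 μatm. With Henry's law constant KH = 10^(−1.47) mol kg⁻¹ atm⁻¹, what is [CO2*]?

[CO2*] = 25.4 μmol/kg

KH = 10^(−1.47) = 3.388×10^-2 mol kg⁻¹ atm⁻¹
[CO2*] = KH · pCO2 = 3.388×10^-2 × 751×10^-6 atm = 2.54×10^-5 mol/kg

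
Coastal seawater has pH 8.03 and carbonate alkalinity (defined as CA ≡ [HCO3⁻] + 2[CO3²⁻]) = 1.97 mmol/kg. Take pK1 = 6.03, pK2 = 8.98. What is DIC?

DIC = 1.81 mmol/kg

CA = [HCO3⁻] + 2[CO3²⁻] = (α₁ + 2α₂)·DIC
At pH 8.03: [H⁺]/K1 = 10^-2.00 = 0.010000, K2/[H⁺] = 10^-0.95 = 0.11220
α₁ = 1/(1 + 0.010000 + 0.11220) = 1/1.1222 = 0.8911; α₂ = α₁·K2/[H⁺] = 0.09998
α₁ + 2α₂ = 1.0911
DIC = CA / (α₁ + 2α₂) = 1.97 / 1.0911 = 1.81 mmol/kg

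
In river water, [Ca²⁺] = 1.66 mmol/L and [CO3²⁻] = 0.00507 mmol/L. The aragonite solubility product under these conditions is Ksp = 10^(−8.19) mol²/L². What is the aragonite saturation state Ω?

Ksp = 10^(−8.19) = 6.457×10^-9
Ω = [Ca²⁺][CO3²⁻]/Ksp = (1.66×10^-3)(0.00507×10^-3) / 6.457×10^-9 = 1.30

Ω = 1.30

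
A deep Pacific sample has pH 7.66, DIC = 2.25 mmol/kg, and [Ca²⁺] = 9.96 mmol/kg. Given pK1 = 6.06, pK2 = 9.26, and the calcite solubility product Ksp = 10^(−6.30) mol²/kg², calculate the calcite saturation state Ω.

Ω = 1.07

α₂ = 1 / (1 + [H⁺]/K2 + [H⁺]²/(K1K2)) = 1 / (1 + 10^+1.60 + 10^+0.00)
   = 1 / (1 + 39.811 + 1.0000) = 1/41.811 = 0.02392
[CO3²⁻] = α₂ × DIC = 0.02392 × 2.25 = 0.05381 mmol/kg
Ksp = 10^(−6.30) = 5.012×10^-7
Ω = [Ca²⁺][CO3²⁻]/Ksp = (9.96×10^-3)(5.381×10^-5) / 5.012×10^-7 = 1.07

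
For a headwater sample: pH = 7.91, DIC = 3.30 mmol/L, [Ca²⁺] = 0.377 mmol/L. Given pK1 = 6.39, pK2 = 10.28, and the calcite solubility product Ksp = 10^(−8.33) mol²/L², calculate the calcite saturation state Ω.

Ω = 1.10

α₂ = 1 / (1 + [H⁺]/K2 + [H⁺]²/(K1K2)) = 1 / (1 + 10^+2.37 + 10^+0.85)
   = 1 / (1 + 234.42 + 7.0795) = 1/242.50 = 0.004124
[CO3²⁻] = α₂ × DIC = 0.004124 × 3.30 = 0.01361 mmol/L = 13.61 μmol/L
Ksp = 10^(−8.33) = 4.677×10^-9
Ω = [Ca²⁺][CO3²⁻]/Ksp = (0.377×10^-3)(1.361×10^-5) / 4.677×10^-9 = 1.10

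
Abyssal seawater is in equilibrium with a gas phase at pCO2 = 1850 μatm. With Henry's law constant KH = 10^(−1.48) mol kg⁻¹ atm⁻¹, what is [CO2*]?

KH = 10^(−1.48) = 3.311×10^-2 mol kg⁻¹ atm⁻¹
[CO2*] = KH · pCO2 = 3.311×10^-2 × 1850×10^-6 atm = 6.13×10^-5 mol/kg

[CO2*] = 61.3 μmol/kg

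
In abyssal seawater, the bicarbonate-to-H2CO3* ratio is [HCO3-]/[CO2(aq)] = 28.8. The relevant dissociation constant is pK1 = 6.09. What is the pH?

pH = 7.55

From K1 = [H⁺][HCO3-]/[CO2(aq)]:  pH = pK1 + log₁₀([HCO3-]/[CO2(aq)])
log₁₀(28.8) = +1.459
pH = 6.09 + (+1.459) = 7.55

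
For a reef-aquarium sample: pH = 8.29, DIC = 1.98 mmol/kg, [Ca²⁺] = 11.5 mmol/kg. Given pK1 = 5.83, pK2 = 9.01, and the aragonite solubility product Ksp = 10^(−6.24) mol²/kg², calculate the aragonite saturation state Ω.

α₂ = 1 / (1 + [H⁺]/K2 + [H⁺]²/(K1K2)) = 1 / (1 + 10^+0.72 + 10^-1.74)
   = 1 / (1 + 5.2481 + 0.018197) = 1/6.2663 = 0.1596
[CO3²⁻] = α₂ × DIC = 0.1596 × 1.98 = 0.3160 mmol/kg
Ksp = 10^(−6.24) = 5.754×10^-7
Ω = [Ca²⁺][CO3²⁻]/Ksp = (11.5×10^-3)(3.160×10^-4) / 5.754×10^-7 = 6.31

Ω = 6.31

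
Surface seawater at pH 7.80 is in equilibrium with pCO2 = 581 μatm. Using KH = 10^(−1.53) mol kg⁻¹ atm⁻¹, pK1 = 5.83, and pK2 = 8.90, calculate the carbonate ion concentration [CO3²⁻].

[CO2*] = KH · pCO2 = 10^(−1.53) × 581×10^-6 = 1.715×10^-5 mol/kg
α₀ = 1/(1 + K1/[H⁺] + K1K2/[H⁺]²) = 1/(1 + 10^+1.97 + 10^+0.87) = 0.009829
DIC = [CO2*]/α₀ = 1.715×10^-5 / 0.009829 = 1.744 mmol/kg
[CO3²⁻] = α₂·DIC; α₂ = 0.07286, so [CO3²⁻] = 0.07286 × 1.744 = 0.127 mmol/kg

[CO3²⁻] = 0.127 mmol/kg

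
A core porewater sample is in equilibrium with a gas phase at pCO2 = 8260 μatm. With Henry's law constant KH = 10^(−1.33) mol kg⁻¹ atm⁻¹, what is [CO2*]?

KH = 10^(−1.33) = 4.677×10^-2 mol kg⁻¹ atm⁻¹
[CO2*] = KH · pCO2 = 4.677×10^-2 × 8260×10^-6 atm = 3.86×10^-4 mol/kg

[CO2*] = 386 μmol/kg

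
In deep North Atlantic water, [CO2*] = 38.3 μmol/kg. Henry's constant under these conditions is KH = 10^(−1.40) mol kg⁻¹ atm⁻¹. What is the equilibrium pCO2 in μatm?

pCO2 = 962 μatm

KH = 10^(−1.40) = 3.981×10^-2 mol kg⁻¹ atm⁻¹
pCO2 = [CO2*]/KH = 38.3×10^-6 / 3.981×10^-2 = 9.62×10^-4 atm = 962 μatm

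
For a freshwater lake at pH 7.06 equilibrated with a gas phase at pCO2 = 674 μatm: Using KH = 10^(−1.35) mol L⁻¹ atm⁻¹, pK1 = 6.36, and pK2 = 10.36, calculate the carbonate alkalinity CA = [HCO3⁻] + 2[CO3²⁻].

CA = 0.151 mmol/L

[CO2*] = KH · pCO2 = 10^(−1.35) × 674×10^-6 = 3.011×10^-5 mol/L
α₀ = 1/(1 + K1/[H⁺] + K1K2/[H⁺]²) = 1/(1 + 10^+0.70 + 10^-2.60) = 0.1663
DIC = [CO2*]/α₀ = 3.011×10^-5 / 0.1663 = 0.1811 mmol/L
CA = (α₁ + 2α₂)·DIC = (0.8333 + 2×0.0004176) × 0.1811 = 0.151 mmol/L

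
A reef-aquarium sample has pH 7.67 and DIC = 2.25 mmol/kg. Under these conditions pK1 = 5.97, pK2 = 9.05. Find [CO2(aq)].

[CO2*] = 0.0423 mmol/kg

α₀ = 1 / (1 + K1/[H⁺] + K1K2/[H⁺]²) = 1 / (1 + 10^+1.70 + 10^+0.32)
   = 1 / (1 + 50.119 + 2.0893) = 1/53.208 = 0.01879
[CO2*] = α₀ × DIC = 0.01879 × 2.25 = 0.0423 mmol/kg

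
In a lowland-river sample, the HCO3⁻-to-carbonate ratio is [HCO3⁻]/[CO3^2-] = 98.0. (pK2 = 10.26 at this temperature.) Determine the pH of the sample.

From K2 = [H⁺][CO3^2-]/[HCO3⁻]:  pH = pK2 − log₁₀([HCO3⁻]/[CO3^2-])
log₁₀(98.0) = +1.991
pH = 10.26 − (+1.991) = 8.27

pH = 8.27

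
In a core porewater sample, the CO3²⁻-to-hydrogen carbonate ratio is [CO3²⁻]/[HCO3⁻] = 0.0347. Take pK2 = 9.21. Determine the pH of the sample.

From K2 = [H⁺][CO3²⁻]/[HCO3⁻]:  pH = pK2 + log₁₀([CO3²⁻]/[HCO3⁻])
log₁₀(0.0347) = -1.460
pH = 9.21 + (-1.460) = 7.75

pH = 7.75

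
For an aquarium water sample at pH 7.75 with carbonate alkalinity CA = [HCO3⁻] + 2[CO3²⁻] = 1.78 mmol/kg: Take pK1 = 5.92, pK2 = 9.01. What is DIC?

DIC = 1.72 mmol/kg

CA = [HCO3⁻] + 2[CO3²⁻] = (α₁ + 2α₂)·DIC
At pH 7.75: [H⁺]/K1 = 10^-1.83 = 0.014791, K2/[H⁺] = 10^-1.26 = 0.054954
α₁ = 1/(1 + 0.014791 + 0.054954) = 1/1.0697 = 0.9348; α₂ = α₁·K2/[H⁺] = 0.05137
α₁ + 2α₂ = 1.0375
DIC = CA / (α₁ + 2α₂) = 1.78 / 1.0375 = 1.72 mmol/kg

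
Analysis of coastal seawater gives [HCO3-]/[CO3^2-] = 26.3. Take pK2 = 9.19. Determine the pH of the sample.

From K2 = [H⁺][CO3^2-]/[HCO3-]:  pH = pK2 − log₁₀([HCO3-]/[CO3^2-])
log₁₀(26.3) = +1.420
pH = 9.19 − (+1.420) = 7.77

pH = 7.77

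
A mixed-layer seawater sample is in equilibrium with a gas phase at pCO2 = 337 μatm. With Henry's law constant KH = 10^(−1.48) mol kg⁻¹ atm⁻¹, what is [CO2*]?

KH = 10^(−1.48) = 3.311×10^-2 mol kg⁻¹ atm⁻¹
[CO2*] = KH · pCO2 = 3.311×10^-2 × 337×10^-6 atm = 1.12×10^-5 mol/kg

[CO2*] = 11.2 μmol/kg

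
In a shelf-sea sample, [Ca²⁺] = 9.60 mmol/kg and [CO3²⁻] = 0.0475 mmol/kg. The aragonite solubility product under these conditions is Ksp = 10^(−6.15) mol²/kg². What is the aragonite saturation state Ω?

Ksp = 10^(−6.15) = 7.079×10^-7
Ω = [Ca²⁺][CO3²⁻]/Ksp = (9.60×10^-3)(0.0475×10^-3) / 7.079×10^-7 = 0.644

Ω = 0.644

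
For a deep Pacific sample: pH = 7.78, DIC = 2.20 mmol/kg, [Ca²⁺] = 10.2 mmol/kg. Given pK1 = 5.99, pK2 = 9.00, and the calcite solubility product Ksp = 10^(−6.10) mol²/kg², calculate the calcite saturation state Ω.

Ω = 1.58

α₂ = 1 / (1 + [H⁺]/K2 + [H⁺]²/(K1K2)) = 1 / (1 + 10^+1.22 + 10^-0.57)
   = 1 / (1 + 16.596 + 0.26915) = 1/17.865 = 0.05598
[CO3²⁻] = α₂ × DIC = 0.05598 × 2.20 = 0.1231 mmol/kg
Ksp = 10^(−6.10) = 7.943×10^-7
Ω = [Ca²⁺][CO3²⁻]/Ksp = (10.2×10^-3)(1.231×10^-4) / 7.943×10^-7 = 1.58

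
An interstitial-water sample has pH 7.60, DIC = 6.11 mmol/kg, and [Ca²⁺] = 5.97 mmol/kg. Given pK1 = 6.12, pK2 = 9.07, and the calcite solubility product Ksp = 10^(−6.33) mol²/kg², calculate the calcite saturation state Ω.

Ω = 2.48

α₂ = 1 / (1 + [H⁺]/K2 + [H⁺]²/(K1K2)) = 1 / (1 + 10^+1.47 + 10^-0.01)
   = 1 / (1 + 29.512 + 0.97724) = 1/31.489 = 0.03176
[CO3²⁻] = α₂ × DIC = 0.03176 × 6.11 = 0.1940 mmol/kg
Ksp = 10^(−6.33) = 4.677×10^-7
Ω = [Ca²⁺][CO3²⁻]/Ksp = (5.97×10^-3)(1.940×10^-4) / 4.677×10^-7 = 2.48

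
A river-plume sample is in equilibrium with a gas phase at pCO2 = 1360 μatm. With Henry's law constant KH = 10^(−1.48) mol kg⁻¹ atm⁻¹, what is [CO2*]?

[CO2*] = 45.0 μmol/kg

KH = 10^(−1.48) = 3.311×10^-2 mol kg⁻¹ atm⁻¹
[CO2*] = KH · pCO2 = 3.311×10^-2 × 1360×10^-6 atm = 4.50×10^-5 mol/kg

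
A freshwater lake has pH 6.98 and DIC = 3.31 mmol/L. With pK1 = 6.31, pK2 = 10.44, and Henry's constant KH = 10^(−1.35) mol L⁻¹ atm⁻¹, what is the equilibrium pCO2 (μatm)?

pCO2 = 1.30×10^4 μatm

α₀ = 1 / (1 + K1/[H⁺] + K1K2/[H⁺]²) = 1 / (1 + 10^+0.67 + 10^-2.79)
   = 1 / (1 + 4.6774 + 0.0016218) = 1/5.6790 = 0.1761
[CO2*] = α₀ × DIC = 0.1761 × 3.31 = 0.5829 mmol/L
pCO2 = [CO2*]/KH = 5.829×10^-4 / 4.467×10^-2 = 1.30×10^4 μatm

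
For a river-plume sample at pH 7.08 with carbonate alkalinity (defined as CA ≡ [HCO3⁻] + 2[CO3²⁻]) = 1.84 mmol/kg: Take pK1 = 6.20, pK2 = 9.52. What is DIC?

CA = [HCO3⁻] + 2[CO3²⁻] = (α₁ + 2α₂)·DIC
At pH 7.08: [H⁺]/K1 = 10^-0.88 = 0.13183, K2/[H⁺] = 10^-2.44 = 0.0036308
α₁ = 1/(1 + 0.13183 + 0.0036308) = 1/1.1355 = 0.8807; α₂ = α₁·K2/[H⁺] = 0.003198
α₁ + 2α₂ = 0.8871
DIC = CA / (α₁ + 2α₂) = 1.84 / 0.8871 = 2.07 mmol/kg

DIC = 2.07 mmol/kg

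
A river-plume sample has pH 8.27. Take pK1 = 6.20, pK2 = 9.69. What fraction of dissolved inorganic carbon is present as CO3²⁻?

α₂ = 1 / (1 + [H⁺]/K2 + [H⁺]²/(K1K2)) = 1 / (1 + 10^+1.42 + 10^-0.65)
   = 1 / (1 + 26.303 + 0.22387) = 1/27.527 = 0.03633

α₂ = 0.0363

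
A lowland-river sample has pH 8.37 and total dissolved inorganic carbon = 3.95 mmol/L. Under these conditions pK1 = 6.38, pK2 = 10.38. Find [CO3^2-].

[CO3²⁻] = 0.0378 mmol/L

α₂ = 1 / (1 + [H⁺]/K2 + [H⁺]²/(K1K2)) = 1 / (1 + 10^+2.01 + 10^+0.02)
   = 1 / (1 + 102.33 + 1.0471) = 1/104.38 = 0.009581
[CO3²⁻] = α₂ × DIC = 0.009581 × 3.95 = 0.0378 mmol/L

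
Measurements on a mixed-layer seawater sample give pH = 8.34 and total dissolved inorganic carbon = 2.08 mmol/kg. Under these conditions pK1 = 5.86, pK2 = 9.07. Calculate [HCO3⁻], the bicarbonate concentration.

[HCO3⁻] = 1.75 mmol/kg

α₁ = 1 / (1 + [H⁺]/K1 + K2/[H⁺]) = 1 / (1 + 10^-2.48 + 10^-0.73)
   = 1 / (1 + 0.0033113 + 0.18621) = 1/1.1895 = 0.8407
[HCO3⁻] = α₁ × DIC = 0.8407 × 2.08 = 1.75 mmol/kg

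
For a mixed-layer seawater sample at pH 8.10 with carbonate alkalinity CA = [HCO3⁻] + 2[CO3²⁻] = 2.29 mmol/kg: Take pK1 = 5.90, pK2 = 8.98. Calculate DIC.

DIC = 2.06 mmol/kg

CA = [HCO3⁻] + 2[CO3²⁻] = (α₁ + 2α₂)·DIC
At pH 8.10: [H⁺]/K1 = 10^-2.20 = 0.0063096, K2/[H⁺] = 10^-0.88 = 0.13183
α₁ = 1/(1 + 0.0063096 + 0.13183) = 1/1.1381 = 0.8786; α₂ = α₁·K2/[H⁺] = 0.1158
α₁ + 2α₂ = 1.1103
DIC = CA / (α₁ + 2α₂) = 2.29 / 1.1103 = 2.06 mmol/kg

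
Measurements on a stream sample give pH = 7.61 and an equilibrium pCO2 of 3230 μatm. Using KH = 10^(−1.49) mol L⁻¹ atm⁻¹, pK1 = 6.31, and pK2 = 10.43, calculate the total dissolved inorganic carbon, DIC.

[CO2*] = KH · pCO2 = 10^(−1.49) × 3230×10^-6 = 1.045×10^-4 mol/L
α₀ = 1/(1 + K1/[H⁺] + K1K2/[H⁺]²) = 1/(1 + 10^+1.30 + 10^-1.52) = 0.04766
DIC = [CO2*]/α₀ = 1.045×10^-4 / 0.04766 = 2.19 mmol/L

DIC = 2.19 mmol/L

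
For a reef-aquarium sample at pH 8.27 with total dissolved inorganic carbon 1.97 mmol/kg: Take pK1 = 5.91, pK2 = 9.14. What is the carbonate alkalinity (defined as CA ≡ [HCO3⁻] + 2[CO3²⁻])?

CA = [HCO3⁻] + 2[CO3²⁻] = (α₁ + 2α₂)·DIC
At pH 8.27: [H⁺]/K1 = 10^-2.36 = 0.0043652, K2/[H⁺] = 10^-0.87 = 0.13490
α₁ = 1/(1 + 0.0043652 + 0.13490) = 1/1.1393 = 0.8778; α₂ = α₁·K2/[H⁺] = 0.1184
α₁ + 2α₂ = 1.1146
CA = 1.1146 × 1.97 = 2.20 mmol/kg

CA = 2.20 mmol/kg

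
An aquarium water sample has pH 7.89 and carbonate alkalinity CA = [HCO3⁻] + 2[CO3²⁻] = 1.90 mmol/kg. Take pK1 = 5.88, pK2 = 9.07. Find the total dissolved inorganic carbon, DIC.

DIC = 1.81 mmol/kg

CA = [HCO3⁻] + 2[CO3²⁻] = (α₁ + 2α₂)·DIC
At pH 7.89: [H⁺]/K1 = 10^-2.01 = 0.0097724, K2/[H⁺] = 10^-1.18 = 0.066069
α₁ = 1/(1 + 0.0097724 + 0.066069) = 1/1.0758 = 0.9295; α₂ = α₁·K2/[H⁺] = 0.06141
α₁ + 2α₂ = 1.0523
DIC = CA / (α₁ + 2α₂) = 1.90 / 1.0523 = 1.81 mmol/kg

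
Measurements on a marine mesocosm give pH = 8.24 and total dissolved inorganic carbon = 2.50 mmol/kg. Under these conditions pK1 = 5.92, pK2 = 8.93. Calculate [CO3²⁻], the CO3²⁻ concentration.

[CO3²⁻] = 0.422 mmol/kg

α₂ = 1 / (1 + [H⁺]/K2 + [H⁺]²/(K1K2)) = 1 / (1 + 10^+0.69 + 10^-1.63)
   = 1 / (1 + 4.8978 + 0.023442) = 1/5.9212 = 0.1689
[CO3²⁻] = α₂ × DIC = 0.1689 × 2.50 = 0.422 mmol/kg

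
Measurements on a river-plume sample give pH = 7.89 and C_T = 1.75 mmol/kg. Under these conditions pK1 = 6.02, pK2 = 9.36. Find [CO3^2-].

α₂ = 1 / (1 + [H⁺]/K2 + [H⁺]²/(K1K2)) = 1 / (1 + 10^+1.47 + 10^-0.40)
   = 1 / (1 + 29.512 + 0.39811) = 1/30.910 = 0.03235
[CO3²⁻] = α₂ × DIC = 0.03235 × 1.75 = 0.0566 mmol/kg

[CO3²⁻] = 0.0566 mmol/kg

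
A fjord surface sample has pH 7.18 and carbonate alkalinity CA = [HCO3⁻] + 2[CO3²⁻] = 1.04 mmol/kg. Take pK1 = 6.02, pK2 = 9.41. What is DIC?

CA = [HCO3⁻] + 2[CO3²⁻] = (α₁ + 2α₂)·DIC
At pH 7.18: [H⁺]/K1 = 10^-1.16 = 0.069183, K2/[H⁺] = 10^-2.23 = 0.0058884
α₁ = 1/(1 + 0.069183 + 0.0058884) = 1/1.0751 = 0.9302; α₂ = α₁·K2/[H⁺] = 0.005477
α₁ + 2α₂ = 0.9411
DIC = CA / (α₁ + 2α₂) = 1.04 / 0.9411 = 1.11 mmol/kg

DIC = 1.11 mmol/kg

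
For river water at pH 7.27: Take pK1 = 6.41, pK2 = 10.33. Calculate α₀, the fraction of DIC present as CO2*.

α₀ = 0.121

α₀ = 1 / (1 + K1/[H⁺] + K1K2/[H⁺]²) = 1 / (1 + 10^+0.86 + 10^-2.20)
   = 1 / (1 + 7.2444 + 0.0063096) = 1/8.2507 = 0.1212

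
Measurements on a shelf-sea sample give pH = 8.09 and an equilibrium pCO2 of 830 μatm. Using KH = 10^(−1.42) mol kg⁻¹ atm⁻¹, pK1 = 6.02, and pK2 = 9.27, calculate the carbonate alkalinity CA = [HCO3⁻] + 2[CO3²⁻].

[CO2*] = KH · pCO2 = 10^(−1.42) × 830×10^-6 = 3.156×10^-5 mol/kg
α₀ = 1/(1 + K1/[H⁺] + K1K2/[H⁺]²) = 1/(1 + 10^+2.07 + 10^+0.89) = 0.007921
DIC = [CO2*]/α₀ = 3.156×10^-5 / 0.007921 = 3.984 mmol/kg
CA = (α₁ + 2α₂)·DIC = (0.9306 + 2×0.06148) × 3.984 = 4.20 mmol/kg

CA = 4.20 mmol/kg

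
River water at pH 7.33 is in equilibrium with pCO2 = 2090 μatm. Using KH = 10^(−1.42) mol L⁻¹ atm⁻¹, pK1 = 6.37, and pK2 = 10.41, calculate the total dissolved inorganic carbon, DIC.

DIC = 0.805 mmol/L

[CO2*] = KH · pCO2 = 10^(−1.42) × 2090×10^-6 = 7.946×10^-5 mol/L
α₀ = 1/(1 + K1/[H⁺] + K1K2/[H⁺]²) = 1/(1 + 10^+0.96 + 10^-2.12) = 0.09874
DIC = [CO2*]/α₀ = 7.946×10^-5 / 0.09874 = 0.805 mmol/L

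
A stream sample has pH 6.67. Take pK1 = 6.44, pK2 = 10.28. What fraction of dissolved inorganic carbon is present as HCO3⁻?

α₁ = 1 / (1 + [H⁺]/K1 + K2/[H⁺]) = 1 / (1 + 10^-0.23 + 10^-3.61)
   = 1 / (1 + 0.58884 + 0.00024547) = 1/1.5891 = 0.6293

α₁ = 0.629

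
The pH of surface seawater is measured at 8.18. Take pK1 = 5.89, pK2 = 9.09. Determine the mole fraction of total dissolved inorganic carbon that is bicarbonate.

α₁ = 0.886

α₁ = 1 / (1 + [H⁺]/K1 + K2/[H⁺]) = 1 / (1 + 10^-2.29 + 10^-0.91)
   = 1 / (1 + 0.0051286 + 0.12303) = 1/1.1282 = 0.8864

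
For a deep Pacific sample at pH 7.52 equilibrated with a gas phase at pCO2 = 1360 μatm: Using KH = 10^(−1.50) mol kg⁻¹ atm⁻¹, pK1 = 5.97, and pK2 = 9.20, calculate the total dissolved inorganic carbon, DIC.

DIC = 1.60 mmol/kg

[CO2*] = KH · pCO2 = 10^(−1.50) × 1360×10^-6 = 4.301×10^-5 mol/kg
α₀ = 1/(1 + K1/[H⁺] + K1K2/[H⁺]²) = 1/(1 + 10^+1.55 + 10^-0.13) = 0.02687
DIC = [CO2*]/α₀ = 4.301×10^-5 / 0.02687 = 1.60 mmol/kg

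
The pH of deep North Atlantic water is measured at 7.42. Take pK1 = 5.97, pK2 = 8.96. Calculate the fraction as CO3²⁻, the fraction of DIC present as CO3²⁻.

α₂ = 0.0271

α₂ = 1 / (1 + [H⁺]/K2 + [H⁺]²/(K1K2)) = 1 / (1 + 10^+1.54 + 10^+0.09)
   = 1 / (1 + 34.674 + 1.2303) = 1/36.904 = 0.02710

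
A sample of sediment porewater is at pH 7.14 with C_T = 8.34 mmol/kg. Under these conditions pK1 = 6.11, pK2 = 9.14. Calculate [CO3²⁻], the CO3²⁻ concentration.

α₂ = 1 / (1 + [H⁺]/K2 + [H⁺]²/(K1K2)) = 1 / (1 + 10^+2.00 + 10^+0.97)
   = 1 / (1 + 100.00 + 9.3325) = 1/110.33 = 0.009064
[CO3²⁻] = α₂ × DIC = 0.009064 × 8.34 = 0.0756 mmol/kg

[CO3²⁻] = 0.0756 mmol/kg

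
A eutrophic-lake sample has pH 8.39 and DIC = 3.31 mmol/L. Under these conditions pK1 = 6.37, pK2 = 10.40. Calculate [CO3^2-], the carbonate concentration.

[CO3²⁻] = 0.0317 mmol/L

α₂ = 1 / (1 + [H⁺]/K2 + [H⁺]²/(K1K2)) = 1 / (1 + 10^+2.01 + 10^-0.01)
   = 1 / (1 + 102.33 + 0.97724) = 1/104.31 = 0.009587
[CO3²⁻] = α₂ × DIC = 0.009587 × 3.31 = 0.0317 mmol/L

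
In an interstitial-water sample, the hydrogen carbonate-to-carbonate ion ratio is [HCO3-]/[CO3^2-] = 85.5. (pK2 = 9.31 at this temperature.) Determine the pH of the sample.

From K2 = [H⁺][CO3^2-]/[HCO3-]:  pH = pK2 − log₁₀([HCO3-]/[CO3^2-])
log₁₀(85.5) = +1.932
pH = 9.31 − (+1.932) = 7.38

pH = 7.38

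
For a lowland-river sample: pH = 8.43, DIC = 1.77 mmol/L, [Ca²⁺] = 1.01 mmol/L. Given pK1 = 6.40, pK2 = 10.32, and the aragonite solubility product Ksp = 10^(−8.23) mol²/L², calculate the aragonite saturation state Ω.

Ω = 3.83

α₂ = 1 / (1 + [H⁺]/K2 + [H⁺]²/(K1K2)) = 1 / (1 + 10^+1.89 + 10^-0.14)
   = 1 / (1 + 77.625 + 0.72444) = 1/79.349 = 0.01260
[CO3²⁻] = α₂ × DIC = 0.01260 × 1.77 = 0.02231 mmol/L
Ksp = 10^(−8.23) = 5.888×10^-9
Ω = [Ca²⁺][CO3²⁻]/Ksp = (1.01×10^-3)(2.231×10^-5) / 5.888×10^-9 = 3.83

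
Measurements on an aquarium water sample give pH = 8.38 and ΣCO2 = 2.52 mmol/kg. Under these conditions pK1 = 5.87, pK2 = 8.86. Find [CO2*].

α₀ = 1 / (1 + K1/[H⁺] + K1K2/[H⁺]²) = 1 / (1 + 10^+2.51 + 10^+2.03)
   = 1 / (1 + 323.59 + 107.15) = 1/431.75 = 0.002316
[CO2*] = α₀ × DIC = 0.002316 × 2.52 = 0.00584 mmol/kg = 5.84 μmol/kg

[CO2*] = 5.84 μmol/kg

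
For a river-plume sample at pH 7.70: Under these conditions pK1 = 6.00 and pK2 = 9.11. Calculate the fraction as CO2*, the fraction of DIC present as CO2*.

α₀ = 1 / (1 + K1/[H⁺] + K1K2/[H⁺]²) = 1 / (1 + 10^+1.70 + 10^+0.29)
   = 1 / (1 + 50.119 + 1.9498) = 1/53.069 = 0.01884

α₀ = 0.0188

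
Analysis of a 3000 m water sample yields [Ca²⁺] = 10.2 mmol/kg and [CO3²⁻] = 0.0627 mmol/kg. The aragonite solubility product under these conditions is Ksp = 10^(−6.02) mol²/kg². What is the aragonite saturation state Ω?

Ω = 0.670

Ksp = 10^(−6.02) = 9.550×10^-7
Ω = [Ca²⁺][CO3²⁻]/Ksp = (10.2×10^-3)(0.0627×10^-3) / 9.550×10^-7 = 0.670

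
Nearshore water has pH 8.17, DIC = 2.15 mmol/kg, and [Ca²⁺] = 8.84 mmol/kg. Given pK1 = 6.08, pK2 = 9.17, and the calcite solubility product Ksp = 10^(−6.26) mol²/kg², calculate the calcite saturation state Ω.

Ω = 3.12

α₂ = 1 / (1 + [H⁺]/K2 + [H⁺]²/(K1K2)) = 1 / (1 + 10^+1.00 + 10^-1.09)
   = 1 / (1 + 10.000 + 0.081283) = 1/11.081 = 0.09024
[CO3²⁻] = α₂ × DIC = 0.09024 × 2.15 = 0.1940 mmol/kg
Ksp = 10^(−6.26) = 5.495×10^-7
Ω = [Ca²⁺][CO3²⁻]/Ksp = (8.84×10^-3)(1.940×10^-4) / 5.495×10^-7 = 3.12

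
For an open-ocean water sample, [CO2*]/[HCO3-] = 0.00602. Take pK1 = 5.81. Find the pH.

pH = 8.03

From K1 = [H⁺][HCO3-]/[CO2*]:  pH = pK1 − log₁₀([CO2*]/[HCO3-])
log₁₀(0.00602) = -2.220
pH = 5.81 − (-2.220) = 8.03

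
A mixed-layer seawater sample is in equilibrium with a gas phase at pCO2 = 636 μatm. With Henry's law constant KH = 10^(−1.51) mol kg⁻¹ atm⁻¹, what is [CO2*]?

KH = 10^(−1.51) = 3.090×10^-2 mol kg⁻¹ atm⁻¹
[CO2*] = KH · pCO2 = 3.090×10^-2 × 636×10^-6 atm = 1.97×10^-5 mol/kg

[CO2*] = 19.7 μmol/kg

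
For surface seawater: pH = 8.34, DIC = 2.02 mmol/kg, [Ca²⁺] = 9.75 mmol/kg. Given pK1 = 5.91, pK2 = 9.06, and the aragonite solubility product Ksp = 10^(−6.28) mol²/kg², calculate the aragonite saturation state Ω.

α₂ = 1 / (1 + [H⁺]/K2 + [H⁺]²/(K1K2)) = 1 / (1 + 10^+0.72 + 10^-1.71)
   = 1 / (1 + 5.2481 + 0.019498) = 1/6.2676 = 0.1596
[CO3²⁻] = α₂ × DIC = 0.1596 × 2.02 = 0.3223 mmol/kg
Ksp = 10^(−6.28) = 5.248×10^-7
Ω = [Ca²⁺][CO3²⁻]/Ksp = (9.75×10^-3)(3.223×10^-4) / 5.248×10^-7 = 5.99

Ω = 5.99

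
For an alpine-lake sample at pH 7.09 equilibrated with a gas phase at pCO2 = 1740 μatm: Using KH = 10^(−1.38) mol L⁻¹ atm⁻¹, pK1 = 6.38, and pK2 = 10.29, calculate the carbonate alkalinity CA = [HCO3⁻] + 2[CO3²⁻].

CA = 0.372 mmol/L

[CO2*] = KH · pCO2 = 10^(−1.38) × 1740×10^-6 = 7.254×10^-5 mol/L
α₀ = 1/(1 + K1/[H⁺] + K1K2/[H⁺]²) = 1/(1 + 10^+0.71 + 10^-2.49) = 0.1631
DIC = [CO2*]/α₀ = 7.254×10^-5 / 0.1631 = 0.4448 mmol/L
CA = (α₁ + 2α₂)·DIC = (0.8364 + 2×0.0005277) × 0.4448 = 0.372 mmol/L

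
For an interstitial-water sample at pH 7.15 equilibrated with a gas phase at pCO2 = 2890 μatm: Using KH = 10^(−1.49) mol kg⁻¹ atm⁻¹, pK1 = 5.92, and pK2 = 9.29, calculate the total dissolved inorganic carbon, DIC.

DIC = 1.69 mmol/kg

[CO2*] = KH · pCO2 = 10^(−1.49) × 2890×10^-6 = 9.352×10^-5 mol/kg
α₀ = 1/(1 + K1/[H⁺] + K1K2/[H⁺]²) = 1/(1 + 10^+1.23 + 10^-0.91) = 0.05523
DIC = [CO2*]/α₀ = 9.352×10^-5 / 0.05523 = 1.69 mmol/kg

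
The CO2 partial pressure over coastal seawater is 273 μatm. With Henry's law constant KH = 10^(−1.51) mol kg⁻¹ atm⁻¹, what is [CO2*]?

KH = 10^(−1.51) = 3.090×10^-2 mol kg⁻¹ atm⁻¹
[CO2*] = KH · pCO2 = 3.090×10^-2 × 273×10^-6 atm = 8.44×10^-6 mol/kg

[CO2*] = 8.44 μmol/kg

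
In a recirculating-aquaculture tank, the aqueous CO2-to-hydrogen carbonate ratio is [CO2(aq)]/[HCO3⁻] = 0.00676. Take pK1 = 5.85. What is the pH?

From K1 = [H⁺][HCO3⁻]/[CO2(aq)]:  pH = pK1 − log₁₀([CO2(aq)]/[HCO3⁻])
log₁₀(0.00676) = -2.170
pH = 5.85 − (-2.170) = 8.02

pH = 8.02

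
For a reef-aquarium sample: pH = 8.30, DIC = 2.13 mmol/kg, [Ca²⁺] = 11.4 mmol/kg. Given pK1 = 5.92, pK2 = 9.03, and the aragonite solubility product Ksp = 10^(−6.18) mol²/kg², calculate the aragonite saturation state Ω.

Ω = 5.75

α₂ = 1 / (1 + [H⁺]/K2 + [H⁺]²/(K1K2)) = 1 / (1 + 10^+0.73 + 10^-1.65)
   = 1 / (1 + 5.3703 + 0.022387) = 1/6.3927 = 0.1564
[CO3²⁻] = α₂ × DIC = 0.1564 × 2.13 = 0.3332 mmol/kg
Ksp = 10^(−6.18) = 6.607×10^-7
Ω = [Ca²⁺][CO3²⁻]/Ksp = (11.4×10^-3)(3.332×10^-4) / 6.607×10^-7 = 5.75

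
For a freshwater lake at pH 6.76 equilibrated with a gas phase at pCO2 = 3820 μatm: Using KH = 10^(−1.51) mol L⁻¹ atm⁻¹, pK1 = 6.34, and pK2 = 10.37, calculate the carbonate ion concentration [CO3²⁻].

[CO3²⁻] = 0.0762 μmol/L

[CO2*] = KH · pCO2 = 10^(−1.51) × 3820×10^-6 = 1.180×10^-4 mol/L
α₀ = 1/(1 + K1/[H⁺] + K1K2/[H⁺]²) = 1/(1 + 10^+0.42 + 10^-3.19) = 0.2754
DIC = [CO2*]/α₀ = 1.180×10^-4 / 0.2754 = 0.4286 mmol/L
[CO3²⁻] = α₂·DIC; α₂ = 0.0001778, so [CO3²⁻] = 0.0001778 × 0.4286 = 7.62×10^-5 mmol/L = 0.0762 μmol/L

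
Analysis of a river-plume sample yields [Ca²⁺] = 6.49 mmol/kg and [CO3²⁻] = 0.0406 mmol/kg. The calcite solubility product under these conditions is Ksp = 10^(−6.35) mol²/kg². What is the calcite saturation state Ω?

Ω = 0.590

Ksp = 10^(−6.35) = 4.467×10^-7
Ω = [Ca²⁺][CO3²⁻]/Ksp = (6.49×10^-3)(0.0406×10^-3) / 4.467×10^-7 = 0.590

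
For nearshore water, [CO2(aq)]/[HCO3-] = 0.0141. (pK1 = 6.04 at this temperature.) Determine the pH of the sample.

pH = 7.89

From K1 = [H⁺][HCO3-]/[CO2(aq)]:  pH = pK1 − log₁₀([CO2(aq)]/[HCO3-])
log₁₀(0.0141) = -1.851
pH = 6.04 − (-1.851) = 7.89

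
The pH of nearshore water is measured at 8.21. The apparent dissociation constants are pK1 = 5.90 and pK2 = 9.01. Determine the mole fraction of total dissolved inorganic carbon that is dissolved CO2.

α₀ = 0.00421

α₀ = 1 / (1 + K1/[H⁺] + K1K2/[H⁺]²) = 1 / (1 + 10^+2.31 + 10^+1.51)
   = 1 / (1 + 204.17 + 32.359) = 1/237.53 = 0.004210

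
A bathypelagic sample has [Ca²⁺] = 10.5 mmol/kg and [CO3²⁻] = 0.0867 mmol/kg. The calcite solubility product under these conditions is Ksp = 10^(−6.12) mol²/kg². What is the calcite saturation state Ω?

Ksp = 10^(−6.12) = 7.586×10^-7
Ω = [Ca²⁺][CO3²⁻]/Ksp = (10.5×10^-3)(0.0867×10^-3) / 7.586×10^-7 = 1.20

Ω = 1.20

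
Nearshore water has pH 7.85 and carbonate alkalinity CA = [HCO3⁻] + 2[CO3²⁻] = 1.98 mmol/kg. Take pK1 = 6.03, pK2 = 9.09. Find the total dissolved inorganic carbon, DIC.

DIC = 1.90 mmol/kg

CA = [HCO3⁻] + 2[CO3²⁻] = (α₁ + 2α₂)·DIC
At pH 7.85: [H⁺]/K1 = 10^-1.82 = 0.015136, K2/[H⁺] = 10^-1.24 = 0.057544
α₁ = 1/(1 + 0.015136 + 0.057544) = 1/1.0727 = 0.9322; α₂ = α₁·K2/[H⁺] = 0.05365
α₁ + 2α₂ = 1.0395
DIC = CA / (α₁ + 2α₂) = 1.98 / 1.0395 = 1.90 mmol/kg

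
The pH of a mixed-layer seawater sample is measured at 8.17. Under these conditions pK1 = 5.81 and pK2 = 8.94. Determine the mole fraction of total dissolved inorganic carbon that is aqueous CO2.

α₀ = 1 / (1 + K1/[H⁺] + K1K2/[H⁺]²) = 1 / (1 + 10^+2.36 + 10^+1.59)
   = 1 / (1 + 229.09 + 38.905) = 1/268.99 = 0.003718

α₀ = 0.00372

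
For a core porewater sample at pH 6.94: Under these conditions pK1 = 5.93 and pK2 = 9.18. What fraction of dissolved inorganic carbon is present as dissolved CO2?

α₀ = 1 / (1 + K1/[H⁺] + K1K2/[H⁺]²) = 1 / (1 + 10^+1.01 + 10^-1.23)
   = 1 / (1 + 10.233 + 0.058884) = 1/11.292 = 0.08856

α₀ = 0.0886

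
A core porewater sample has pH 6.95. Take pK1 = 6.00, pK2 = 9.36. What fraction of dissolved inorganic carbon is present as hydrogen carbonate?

α₁ = 0.896

α₁ = 1 / (1 + [H⁺]/K1 + K2/[H⁺]) = 1 / (1 + 10^-0.95 + 10^-2.41)
   = 1 / (1 + 0.11220 + 0.0038905) = 1/1.1161 = 0.8960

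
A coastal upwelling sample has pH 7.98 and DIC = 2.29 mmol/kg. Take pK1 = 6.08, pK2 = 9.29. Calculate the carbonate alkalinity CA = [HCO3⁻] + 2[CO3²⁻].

CA = 2.37 mmol/kg

CA = [HCO3⁻] + 2[CO3²⁻] = (α₁ + 2α₂)·DIC
At pH 7.98: [H⁺]/K1 = 10^-1.90 = 0.012589, K2/[H⁺] = 10^-1.31 = 0.048978
α₁ = 1/(1 + 0.012589 + 0.048978) = 1/1.0616 = 0.9420; α₂ = α₁·K2/[H⁺] = 0.04614
α₁ + 2α₂ = 1.0343
CA = 1.0343 × 2.29 = 2.37 mmol/kg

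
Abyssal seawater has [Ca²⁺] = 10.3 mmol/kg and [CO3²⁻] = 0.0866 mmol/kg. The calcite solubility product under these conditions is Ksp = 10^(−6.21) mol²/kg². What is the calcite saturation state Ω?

Ksp = 10^(−6.21) = 6.166×10^-7
Ω = [Ca²⁺][CO3²⁻]/Ksp = (10.3×10^-3)(0.0866×10^-3) / 6.166×10^-7 = 1.45

Ω = 1.45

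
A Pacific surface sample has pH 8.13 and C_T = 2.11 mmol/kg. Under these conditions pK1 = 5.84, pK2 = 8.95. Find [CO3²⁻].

α₂ = 1 / (1 + [H⁺]/K2 + [H⁺]²/(K1K2)) = 1 / (1 + 10^+0.82 + 10^-1.47)
   = 1 / (1 + 6.6069 + 0.033884) = 1/7.6408 = 0.1309
[CO3²⁻] = α₂ × DIC = 0.1309 × 2.11 = 0.276 mmol/kg

[CO3²⁻] = 0.276 mmol/kg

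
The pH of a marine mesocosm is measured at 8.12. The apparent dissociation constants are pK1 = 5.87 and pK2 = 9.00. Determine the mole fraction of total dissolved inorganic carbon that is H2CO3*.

α₀ = 1 / (1 + K1/[H⁺] + K1K2/[H⁺]²) = 1 / (1 + 10^+2.25 + 10^+1.37)
   = 1 / (1 + 177.83 + 23.442) = 1/202.27 = 0.004944

α₀ = 0.00494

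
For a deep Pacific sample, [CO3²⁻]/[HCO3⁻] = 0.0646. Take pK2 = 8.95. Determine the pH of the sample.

pH = 7.76

From K2 = [H⁺][CO3²⁻]/[HCO3⁻]:  pH = pK2 + log₁₀([CO3²⁻]/[HCO3⁻])
log₁₀(0.0646) = -1.190
pH = 8.95 + (-1.190) = 7.76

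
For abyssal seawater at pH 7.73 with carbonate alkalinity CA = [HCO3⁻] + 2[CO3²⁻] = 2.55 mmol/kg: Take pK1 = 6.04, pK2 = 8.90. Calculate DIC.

DIC = 2.44 mmol/kg

CA = [HCO3⁻] + 2[CO3²⁻] = (α₁ + 2α₂)·DIC
At pH 7.73: [H⁺]/K1 = 10^-1.69 = 0.020417, K2/[H⁺] = 10^-1.17 = 0.067608
α₁ = 1/(1 + 0.020417 + 0.067608) = 1/1.0880 = 0.9191; α₂ = α₁·K2/[H⁺] = 0.06214
α₁ + 2α₂ = 1.0434
DIC = CA / (α₁ + 2α₂) = 2.55 / 1.0434 = 2.44 mmol/kg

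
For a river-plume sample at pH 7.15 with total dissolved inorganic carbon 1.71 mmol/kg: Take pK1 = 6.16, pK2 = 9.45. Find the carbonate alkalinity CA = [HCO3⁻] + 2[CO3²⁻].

CA = [HCO3⁻] + 2[CO3²⁻] = (α₁ + 2α₂)·DIC
At pH 7.15: [H⁺]/K1 = 10^-0.99 = 0.10233, K2/[H⁺] = 10^-2.30 = 0.0050119
α₁ = 1/(1 + 0.10233 + 0.0050119) = 1/1.1073 = 0.9031; α₂ = α₁·K2/[H⁺] = 0.004526
α₁ + 2α₂ = 0.9121
CA = 0.9121 × 1.71 = 1.56 mmol/kg

CA = 1.56 mmol/kg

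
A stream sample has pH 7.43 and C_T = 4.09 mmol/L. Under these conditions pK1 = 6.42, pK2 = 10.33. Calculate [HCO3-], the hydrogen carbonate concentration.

α₁ = 1 / (1 + [H⁺]/K1 + K2/[H⁺]) = 1 / (1 + 10^-1.01 + 10^-2.90)
   = 1 / (1 + 0.097724 + 0.0012589) = 1/1.0990 = 0.9099
[HCO3⁻] = α₁ × DIC = 0.9099 × 4.09 = 3.72 mmol/L

[HCO3⁻] = 3.72 mmol/L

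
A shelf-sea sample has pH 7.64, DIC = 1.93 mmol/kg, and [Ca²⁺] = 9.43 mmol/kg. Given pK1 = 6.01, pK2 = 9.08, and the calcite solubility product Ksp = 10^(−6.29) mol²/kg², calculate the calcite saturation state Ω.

α₂ = 1 / (1 + [H⁺]/K2 + [H⁺]²/(K1K2)) = 1 / (1 + 10^+1.44 + 10^-0.19)
   = 1 / (1 + 27.542 + 0.64565) = 1/29.188 = 0.03426
[CO3²⁻] = α₂ × DIC = 0.03426 × 1.93 = 0.06612 mmol/kg
Ksp = 10^(−6.29) = 5.129×10^-7
Ω = [Ca²⁺][CO3²⁻]/Ksp = (9.43×10^-3)(6.612×10^-5) / 5.129×10^-7 = 1.22

Ω = 1.22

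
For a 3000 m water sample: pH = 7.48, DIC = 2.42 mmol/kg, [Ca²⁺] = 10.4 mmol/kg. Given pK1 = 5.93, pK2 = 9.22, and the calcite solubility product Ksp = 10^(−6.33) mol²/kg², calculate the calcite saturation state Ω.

α₂ = 1 / (1 + [H⁺]/K2 + [H⁺]²/(K1K2)) = 1 / (1 + 10^+1.74 + 10^+0.19)
   = 1 / (1 + 54.954 + 1.5488) = 1/57.503 = 0.01739
[CO3²⁻] = α₂ × DIC = 0.01739 × 2.42 = 0.04208 mmol/kg
Ksp = 10^(−6.33) = 4.677×10^-7
Ω = [Ca²⁺][CO3²⁻]/Ksp = (10.4×10^-3)(4.208×10^-5) / 4.677×10^-7 = 0.936

Ω = 0.936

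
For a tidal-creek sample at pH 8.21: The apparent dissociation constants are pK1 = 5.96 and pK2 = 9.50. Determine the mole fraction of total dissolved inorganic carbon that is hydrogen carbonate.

α₁ = 1 / (1 + [H⁺]/K1 + K2/[H⁺]) = 1 / (1 + 10^-2.25 + 10^-1.29)
   = 1 / (1 + 0.0056234 + 0.051286) = 1/1.0569 = 0.9462

α₁ = 0.946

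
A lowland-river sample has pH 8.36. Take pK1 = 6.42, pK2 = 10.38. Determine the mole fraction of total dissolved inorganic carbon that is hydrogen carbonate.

α₁ = 0.979

α₁ = 1 / (1 + [H⁺]/K1 + K2/[H⁺]) = 1 / (1 + 10^-1.94 + 10^-2.02)
   = 1 / (1 + 0.011482 + 0.0095499) = 1/1.0210 = 0.9794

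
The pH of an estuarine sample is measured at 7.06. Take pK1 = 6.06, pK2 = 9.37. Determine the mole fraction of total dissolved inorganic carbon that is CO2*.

α₀ = 1 / (1 + K1/[H⁺] + K1K2/[H⁺]²) = 1 / (1 + 10^+1.00 + 10^-1.31)
   = 1 / (1 + 10.000 + 0.048978) = 1/11.049 = 0.09051

α₀ = 0.0905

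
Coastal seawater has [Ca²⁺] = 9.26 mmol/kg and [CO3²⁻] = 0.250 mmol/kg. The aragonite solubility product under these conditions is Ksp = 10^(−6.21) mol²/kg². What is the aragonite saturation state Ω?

Ω = 3.75

Ksp = 10^(−6.21) = 6.166×10^-7
Ω = [Ca²⁺][CO3²⁻]/Ksp = (9.26×10^-3)(0.250×10^-3) / 6.166×10^-7 = 3.75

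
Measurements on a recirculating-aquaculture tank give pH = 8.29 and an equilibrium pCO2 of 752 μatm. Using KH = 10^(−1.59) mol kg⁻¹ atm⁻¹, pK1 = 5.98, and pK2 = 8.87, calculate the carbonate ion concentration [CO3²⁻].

[CO3²⁻] = 1.04 mmol/kg

[CO2*] = KH · pCO2 = 10^(−1.59) × 752×10^-6 = 1.933×10^-5 mol/kg
α₀ = 1/(1 + K1/[H⁺] + K1K2/[H⁺]²) = 1/(1 + 10^+2.31 + 10^+1.73) = 0.003863
DIC = [CO2*]/α₀ = 1.933×10^-5 / 0.003863 = 5.004 mmol/kg
[CO3²⁻] = α₂·DIC; α₂ = 0.2074, so [CO3²⁻] = 0.2074 × 5.004 = 1.04 mmol/kg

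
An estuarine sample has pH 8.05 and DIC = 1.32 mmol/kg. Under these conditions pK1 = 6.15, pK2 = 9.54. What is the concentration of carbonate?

α₂ = 1 / (1 + [H⁺]/K2 + [H⁺]²/(K1K2)) = 1 / (1 + 10^+1.49 + 10^-0.41)
   = 1 / (1 + 30.903 + 0.38905) = 1/32.292 = 0.03097
[CO3²⁻] = α₂ × DIC = 0.03097 × 1.32 = 0.0409 mmol/kg

[CO3²⁻] = 0.0409 mmol/kg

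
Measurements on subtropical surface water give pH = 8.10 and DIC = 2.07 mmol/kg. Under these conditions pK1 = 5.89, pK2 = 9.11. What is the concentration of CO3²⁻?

α₂ = 1 / (1 + [H⁺]/K2 + [H⁺]²/(K1K2)) = 1 / (1 + 10^+1.01 + 10^-1.20)
   = 1 / (1 + 10.233 + 0.063096) = 1/11.296 = 0.08853
[CO3²⁻] = α₂ × DIC = 0.08853 × 2.07 = 0.183 mmol/kg

[CO3²⁻] = 0.183 mmol/kg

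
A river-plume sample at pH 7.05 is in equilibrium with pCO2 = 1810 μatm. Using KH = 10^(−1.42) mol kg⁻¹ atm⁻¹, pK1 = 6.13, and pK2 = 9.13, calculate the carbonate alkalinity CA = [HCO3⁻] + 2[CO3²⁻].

[CO2*] = KH · pCO2 = 10^(−1.42) × 1810×10^-6 = 6.881×10^-5 mol/kg
α₀ = 1/(1 + K1/[H⁺] + K1K2/[H⁺]²) = 1/(1 + 10^+0.92 + 10^-1.16) = 0.1065
DIC = [CO2*]/α₀ = 6.881×10^-5 / 0.1065 = 0.6459 mmol/kg
CA = (α₁ + 2α₂)·DIC = (0.8861 + 2×0.007370) × 0.6459 = 0.582 mmol/kg

CA = 0.582 mmol/kg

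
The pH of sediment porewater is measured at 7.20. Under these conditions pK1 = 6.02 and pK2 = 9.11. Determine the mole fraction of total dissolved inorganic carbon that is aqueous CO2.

α₀ = 0.0613

α₀ = 1 / (1 + K1/[H⁺] + K1K2/[H⁺]²) = 1 / (1 + 10^+1.18 + 10^-0.73)
   = 1 / (1 + 15.136 + 0.18621) = 1/16.322 = 0.06127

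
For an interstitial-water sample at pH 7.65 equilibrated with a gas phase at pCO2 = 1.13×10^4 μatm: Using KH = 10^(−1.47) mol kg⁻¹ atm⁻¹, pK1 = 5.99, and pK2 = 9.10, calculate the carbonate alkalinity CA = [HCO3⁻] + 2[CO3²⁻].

CA = 18.7 mmol/kg

[CO2*] = KH · pCO2 = 10^(−1.47) × 1.13×10^4×10^-6 = 3.829×10^-4 mol/kg
α₀ = 1/(1 + K1/[H⁺] + K1K2/[H⁺]²) = 1/(1 + 10^+1.66 + 10^+0.21) = 0.02069
DIC = [CO2*]/α₀ = 3.829×10^-4 / 0.02069 = 18.51 mmol/kg
CA = (α₁ + 2α₂)·DIC = (0.9458 + 2×0.03356) × 18.51 = 18.7 mmol/kg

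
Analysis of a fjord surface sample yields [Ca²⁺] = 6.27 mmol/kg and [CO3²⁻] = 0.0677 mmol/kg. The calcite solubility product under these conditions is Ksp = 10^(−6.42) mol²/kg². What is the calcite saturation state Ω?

Ω = 1.12

Ksp = 10^(−6.42) = 3.802×10^-7
Ω = [Ca²⁺][CO3²⁻]/Ksp = (6.27×10^-3)(0.0677×10^-3) / 3.802×10^-7 = 1.12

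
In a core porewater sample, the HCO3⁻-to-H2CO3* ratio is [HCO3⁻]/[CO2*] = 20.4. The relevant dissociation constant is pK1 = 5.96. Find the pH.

From K1 = [H⁺][HCO3⁻]/[CO2*]:  pH = pK1 + log₁₀([HCO3⁻]/[CO2*])
log₁₀(20.4) = +1.310
pH = 5.96 + (+1.310) = 7.27

pH = 7.27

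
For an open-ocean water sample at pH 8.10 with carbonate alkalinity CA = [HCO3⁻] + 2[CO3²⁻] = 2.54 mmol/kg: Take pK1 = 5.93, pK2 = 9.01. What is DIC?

CA = [HCO3⁻] + 2[CO3²⁻] = (α₁ + 2α₂)·DIC
At pH 8.10: [H⁺]/K1 = 10^-2.17 = 0.0067608, K2/[H⁺] = 10^-0.91 = 0.12303
α₁ = 1/(1 + 0.0067608 + 0.12303) = 1/1.1298 = 0.8851; α₂ = α₁·K2/[H⁺] = 0.1089
α₁ + 2α₂ = 1.1029
DIC = CA / (α₁ + 2α₂) = 2.54 / 1.1029 = 2.30 mmol/kg

DIC = 2.30 mmol/kg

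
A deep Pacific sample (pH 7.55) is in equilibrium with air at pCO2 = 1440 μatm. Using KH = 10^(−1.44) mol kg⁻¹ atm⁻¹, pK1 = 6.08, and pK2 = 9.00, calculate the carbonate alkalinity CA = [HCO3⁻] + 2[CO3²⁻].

[CO2*] = KH · pCO2 = 10^(−1.44) × 1440×10^-6 = 5.228×10^-5 mol/kg
α₀ = 1/(1 + K1/[H⁺] + K1K2/[H⁺]²) = 1/(1 + 10^+1.47 + 10^+0.02) = 0.03169
DIC = [CO2*]/α₀ = 5.228×10^-5 / 0.03169 = 1.650 mmol/kg
CA = (α₁ + 2α₂)·DIC = (0.9351 + 2×0.03318) × 1.650 = 1.65 mmol/kg

CA = 1.65 mmol/kg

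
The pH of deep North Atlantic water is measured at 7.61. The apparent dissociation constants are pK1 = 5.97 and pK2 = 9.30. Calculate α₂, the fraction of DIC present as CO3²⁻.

α₂ = 0.0196

α₂ = 1 / (1 + [H⁺]/K2 + [H⁺]²/(K1K2)) = 1 / (1 + 10^+1.69 + 10^+0.05)
   = 1 / (1 + 48.978 + 1.1220) = 1/51.100 = 0.01957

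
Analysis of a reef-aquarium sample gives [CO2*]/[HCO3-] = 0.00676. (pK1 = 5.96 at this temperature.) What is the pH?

pH = 8.13

From K1 = [H⁺][HCO3-]/[CO2*]:  pH = pK1 − log₁₀([CO2*]/[HCO3-])
log₁₀(0.00676) = -2.170
pH = 5.96 − (-2.170) = 8.13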